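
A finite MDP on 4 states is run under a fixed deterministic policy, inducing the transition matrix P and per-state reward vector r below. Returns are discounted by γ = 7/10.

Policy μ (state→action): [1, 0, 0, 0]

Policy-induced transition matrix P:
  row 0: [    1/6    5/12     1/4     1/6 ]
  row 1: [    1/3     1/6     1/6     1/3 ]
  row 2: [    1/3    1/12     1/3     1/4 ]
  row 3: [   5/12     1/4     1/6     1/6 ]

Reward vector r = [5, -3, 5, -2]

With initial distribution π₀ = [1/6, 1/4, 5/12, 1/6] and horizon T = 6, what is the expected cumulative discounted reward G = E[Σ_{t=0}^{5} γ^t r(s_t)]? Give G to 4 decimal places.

G = 4.9432

t=0: π = [0.1667, 0.2500, 0.4167, 0.1667], E[r] = 1.8333, γ^t·E[r] = 1.833333, running G = 1.833333
t=1: π = [0.3194, 0.1875, 0.2500, 0.2431], E[r] = 1.7986, γ^t·E[r] = 1.259028, running G = 3.092361
t=2: π = [0.3003, 0.2459, 0.2350, 0.2188], E[r] = 1.5012, γ^t·E[r] = 0.735567, running G = 3.827928
t=3: π = [0.3015, 0.2404, 0.2309, 0.2272], E[r] = 1.4861, γ^t·E[r] = 0.509736, running G = 4.337664
t=4: π = [0.3020, 0.2417, 0.2303, 0.2260], E[r] = 1.4843, γ^t·E[r] = 0.356372, running G = 4.694037
t=5: π = [0.3018, 0.2418, 0.2302, 0.2261], E[r] = 1.4825, γ^t·E[r] = 0.249159, running G = 4.943196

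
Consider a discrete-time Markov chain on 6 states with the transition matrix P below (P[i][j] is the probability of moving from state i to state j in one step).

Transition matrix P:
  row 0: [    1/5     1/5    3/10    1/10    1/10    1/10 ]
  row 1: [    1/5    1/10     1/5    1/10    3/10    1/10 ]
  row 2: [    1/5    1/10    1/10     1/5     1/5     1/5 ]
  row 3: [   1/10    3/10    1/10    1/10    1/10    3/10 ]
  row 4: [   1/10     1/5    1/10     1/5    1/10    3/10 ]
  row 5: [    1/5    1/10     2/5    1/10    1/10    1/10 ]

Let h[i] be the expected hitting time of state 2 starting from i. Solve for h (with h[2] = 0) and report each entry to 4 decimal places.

h = [4.0440, 4.5561, 0.0000, 4.8129, 4.8386, 3.5884]

First-step conditioning: h[2] = 0; for i ≠ 2, h[i] = 1 + Σ_k P[i][k]·h[k].
  h[0] = 1 + 1/5·h[0] + 1/5·h[1] + 1/10·h[3] + 1/10·h[4] + 1/10·h[5]
  h[1] = 1 + 1/5·h[0] + 1/10·h[1] + 1/10·h[3] + 3/10·h[4] + 1/10·h[5]
  h[3] = 1 + 1/10·h[0] + 3/10·h[1] + 1/10·h[3] + 1/10·h[4] + 3/10·h[5]
  h[4] = 1 + 1/10·h[0] + 1/5·h[1] + 1/5·h[3] + 1/10·h[4] + 3/10·h[5]
  h[5] = 1 + 1/5·h[0] + 1/10·h[1] + 1/10·h[3] + 1/10·h[4] + 1/10·h[5]
Solving the 5×5 linear system over states ≠ 2 gives exactly h = [5512/1363, 6210/1363, 0, 6560/1363, 6595/1363, 4891/1363] (h[2] = 0 is the target).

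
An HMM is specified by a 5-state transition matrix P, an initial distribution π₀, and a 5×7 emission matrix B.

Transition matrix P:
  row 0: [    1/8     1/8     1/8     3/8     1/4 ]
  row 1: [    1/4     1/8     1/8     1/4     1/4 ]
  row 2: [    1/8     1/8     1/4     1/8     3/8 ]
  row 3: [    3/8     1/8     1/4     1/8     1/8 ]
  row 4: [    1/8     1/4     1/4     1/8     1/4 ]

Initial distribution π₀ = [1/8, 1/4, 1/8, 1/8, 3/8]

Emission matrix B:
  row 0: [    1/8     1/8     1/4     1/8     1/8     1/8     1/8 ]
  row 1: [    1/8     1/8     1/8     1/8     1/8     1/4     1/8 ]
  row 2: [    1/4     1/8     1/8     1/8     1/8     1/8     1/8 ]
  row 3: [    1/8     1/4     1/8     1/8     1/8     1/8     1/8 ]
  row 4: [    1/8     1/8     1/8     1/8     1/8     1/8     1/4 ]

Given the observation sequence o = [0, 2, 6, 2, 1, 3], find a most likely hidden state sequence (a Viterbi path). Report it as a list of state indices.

path = [1, 0, 3, 0, 3, 0]

t=0: δ = [1.562e-02, 3.125e-02, 3.125e-02, 1.562e-02, 4.688e-02]  (obs o_0=0)
t=1: δ = [1.953e-03, 1.465e-03, 1.465e-03, 9.766e-04, 1.465e-03]  ψ = [1, 4, 4, 1, 2]  (obs o_1=2)
t=2: δ = [4.578e-05, 4.578e-05, 4.578e-05, 9.155e-05, 1.373e-04]  ψ = [1, 4, 2, 0, 2]  (obs o_2=6)
t=3: δ = [8.583e-06, 4.292e-06, 4.292e-06, 2.146e-06, 4.292e-06]  ψ = [3, 4, 4, 0, 4]  (obs o_3=2)
t=4: δ = [1.341e-07, 1.341e-07, 1.341e-07, 8.047e-07, 2.682e-07]  ψ = [0, 0, 0, 0, 0]  (obs o_4=1)
t=5: δ = [3.772e-08, 1.257e-08, 2.515e-08, 1.257e-08, 1.257e-08]  ψ = [3, 3, 3, 3, 3]  (obs o_5=3)
backtrack: best end state = 0; path = [1, 0, 3, 0, 3, 0]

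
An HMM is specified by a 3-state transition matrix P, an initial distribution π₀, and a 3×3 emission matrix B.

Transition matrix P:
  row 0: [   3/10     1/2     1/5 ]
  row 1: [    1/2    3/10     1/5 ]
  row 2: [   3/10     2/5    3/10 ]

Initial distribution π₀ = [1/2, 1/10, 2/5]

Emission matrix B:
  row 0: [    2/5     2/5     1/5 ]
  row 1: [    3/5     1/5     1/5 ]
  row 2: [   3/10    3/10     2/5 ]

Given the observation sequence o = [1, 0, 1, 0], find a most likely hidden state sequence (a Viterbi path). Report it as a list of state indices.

t=0: δ = [2.000e-01, 2.000e-02, 1.200e-01]  (obs o_0=1)
t=1: δ = [2.400e-02, 6.000e-02, 1.200e-02]  ψ = [0, 0, 0]  (obs o_1=0)
t=2: δ = [1.200e-02, 3.600e-03, 3.600e-03]  ψ = [1, 1, 1]  (obs o_2=1)
t=3: δ = [1.440e-03, 3.600e-03, 7.200e-04]  ψ = [0, 0, 0]  (obs o_3=0)
backtrack: best end state = 1; path = [0, 1, 0, 1]

path = [0, 1, 0, 1]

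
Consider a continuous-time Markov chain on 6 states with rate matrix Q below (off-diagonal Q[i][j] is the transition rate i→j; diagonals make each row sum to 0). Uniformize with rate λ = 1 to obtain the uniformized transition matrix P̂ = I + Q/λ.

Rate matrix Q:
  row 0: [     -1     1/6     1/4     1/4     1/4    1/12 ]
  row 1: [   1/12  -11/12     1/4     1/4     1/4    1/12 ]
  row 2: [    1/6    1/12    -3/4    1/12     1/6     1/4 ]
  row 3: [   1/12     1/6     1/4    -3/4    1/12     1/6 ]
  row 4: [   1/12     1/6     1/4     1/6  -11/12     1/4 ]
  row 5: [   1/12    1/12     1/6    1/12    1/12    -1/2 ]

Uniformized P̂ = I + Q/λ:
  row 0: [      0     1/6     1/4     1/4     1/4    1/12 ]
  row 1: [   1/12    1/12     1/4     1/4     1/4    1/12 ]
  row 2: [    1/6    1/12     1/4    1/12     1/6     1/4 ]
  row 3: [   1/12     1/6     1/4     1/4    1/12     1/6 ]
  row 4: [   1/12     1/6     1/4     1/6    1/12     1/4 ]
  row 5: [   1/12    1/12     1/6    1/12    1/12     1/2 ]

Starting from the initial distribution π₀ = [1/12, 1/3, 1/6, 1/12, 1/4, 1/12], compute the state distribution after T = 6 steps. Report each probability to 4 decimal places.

t=0: π = [0.0833, 0.3333, 0.1667, 0.0833, 0.2500, 0.0833]
t=1: π = [0.0903, 0.1181, 0.2431, 0.1875, 0.1667, 0.1944]
t=2: π = [0.0961, 0.1204, 0.2338, 0.1632, 0.1383, 0.2483]
t=3: π = [0.0948, 0.1165, 0.2293, 0.1581, 0.1389, 0.2624]
t=4: π = [0.0945, 0.1160, 0.2281, 0.1565, 0.1377, 0.2672]
t=5: π = [0.0945, 0.1157, 0.2277, 0.1560, 0.1374, 0.2687]
t=6: π = [0.0944, 0.1157, 0.2276, 0.1558, 0.1373, 0.2691]

π = [0.0944, 0.1157, 0.2276, 0.1558, 0.1373, 0.2691]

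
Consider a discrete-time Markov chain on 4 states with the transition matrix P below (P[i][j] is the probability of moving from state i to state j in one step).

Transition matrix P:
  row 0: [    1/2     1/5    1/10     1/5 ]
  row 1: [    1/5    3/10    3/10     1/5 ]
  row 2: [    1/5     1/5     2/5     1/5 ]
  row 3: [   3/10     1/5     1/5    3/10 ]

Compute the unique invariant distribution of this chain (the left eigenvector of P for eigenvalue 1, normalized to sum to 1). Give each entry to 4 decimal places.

π = [0.3175, 0.2222, 0.2381, 0.2222]

Balance equations π_j = Σ_i π_i·P[i][j]:
  π_0 = 1/2·π_0 + 1/5·π_1 + 1/5·π_2 + 3/10·π_3
  π_1 = 1/5·π_0 + 3/10·π_1 + 1/5·π_2 + 1/5·π_3
  π_2 = 1/10·π_0 + 3/10·π_1 + 2/5·π_2 + 1/5·π_3
  normalize: π_0 + π_1 + π_2 + π_3 = 1
Solving the linear system gives exactly π = [20/63, 2/9, 5/21, 2/9].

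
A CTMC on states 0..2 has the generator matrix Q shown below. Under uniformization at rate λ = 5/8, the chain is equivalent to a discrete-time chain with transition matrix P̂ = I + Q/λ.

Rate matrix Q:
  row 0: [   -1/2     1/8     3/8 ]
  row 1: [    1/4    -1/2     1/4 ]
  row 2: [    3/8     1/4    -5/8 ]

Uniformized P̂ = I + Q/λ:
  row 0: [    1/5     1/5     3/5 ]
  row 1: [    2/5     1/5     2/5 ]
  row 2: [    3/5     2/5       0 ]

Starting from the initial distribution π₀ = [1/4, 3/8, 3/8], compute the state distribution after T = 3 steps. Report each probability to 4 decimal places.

t=0: π = [0.2500, 0.3750, 0.3750]
t=1: π = [0.4250, 0.2750, 0.3000]
t=2: π = [0.3750, 0.2600, 0.3650]
t=3: π = [0.3980, 0.2730, 0.3290]

π = [0.3980, 0.2730, 0.3290]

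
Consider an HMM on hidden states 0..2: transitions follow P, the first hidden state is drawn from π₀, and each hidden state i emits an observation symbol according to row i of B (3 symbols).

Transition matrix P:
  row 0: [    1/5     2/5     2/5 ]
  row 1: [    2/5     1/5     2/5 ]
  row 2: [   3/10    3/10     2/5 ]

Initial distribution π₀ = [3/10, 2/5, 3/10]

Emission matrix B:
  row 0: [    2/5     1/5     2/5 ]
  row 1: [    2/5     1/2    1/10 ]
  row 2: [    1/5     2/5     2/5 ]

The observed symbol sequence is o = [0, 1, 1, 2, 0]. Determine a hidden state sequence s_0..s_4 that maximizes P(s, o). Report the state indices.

t=0: δ = [1.200e-01, 1.600e-01, 6.000e-02]  (obs o_0=0)
t=1: δ = [1.280e-02, 2.400e-02, 2.560e-02]  ψ = [1, 0, 1]  (obs o_1=1)
t=2: δ = [1.920e-03, 3.840e-03, 4.096e-03]  ψ = [1, 2, 2]  (obs o_2=1)
t=3: δ = [6.144e-04, 1.229e-04, 6.554e-04]  ψ = [1, 2, 2]  (obs o_3=2)
t=4: δ = [7.864e-05, 9.830e-05, 5.243e-05]  ψ = [2, 0, 2]  (obs o_4=0)
backtrack: best end state = 1; path = [1, 2, 1, 0, 1]

path = [1, 2, 1, 0, 1]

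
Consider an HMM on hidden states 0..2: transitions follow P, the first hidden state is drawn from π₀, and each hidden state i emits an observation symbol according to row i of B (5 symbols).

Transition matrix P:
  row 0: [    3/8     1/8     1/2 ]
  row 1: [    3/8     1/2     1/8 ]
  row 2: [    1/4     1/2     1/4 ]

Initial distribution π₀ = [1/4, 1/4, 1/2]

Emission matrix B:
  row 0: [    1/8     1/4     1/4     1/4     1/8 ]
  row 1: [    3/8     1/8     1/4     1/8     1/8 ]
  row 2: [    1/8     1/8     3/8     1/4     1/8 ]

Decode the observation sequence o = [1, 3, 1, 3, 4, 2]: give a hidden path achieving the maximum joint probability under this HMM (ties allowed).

path = [0, 0, 0, 2, 1, 1]

t=0: δ = [6.250e-02, 3.125e-02, 6.250e-02]  (obs o_0=1)
t=1: δ = [5.859e-03, 3.906e-03, 7.812e-03]  ψ = [0, 2, 0]  (obs o_1=3)
t=2: δ = [5.493e-04, 4.883e-04, 3.662e-04]  ψ = [0, 2, 0]  (obs o_2=1)
t=3: δ = [5.150e-05, 3.052e-05, 6.866e-05]  ψ = [0, 1, 0]  (obs o_3=3)
t=4: δ = [2.414e-06, 4.292e-06, 3.219e-06]  ψ = [0, 2, 0]  (obs o_4=4)
t=5: δ = [4.023e-07, 5.364e-07, 4.526e-07]  ψ = [1, 1, 0]  (obs o_5=2)
backtrack: best end state = 1; path = [0, 0, 0, 2, 1, 1]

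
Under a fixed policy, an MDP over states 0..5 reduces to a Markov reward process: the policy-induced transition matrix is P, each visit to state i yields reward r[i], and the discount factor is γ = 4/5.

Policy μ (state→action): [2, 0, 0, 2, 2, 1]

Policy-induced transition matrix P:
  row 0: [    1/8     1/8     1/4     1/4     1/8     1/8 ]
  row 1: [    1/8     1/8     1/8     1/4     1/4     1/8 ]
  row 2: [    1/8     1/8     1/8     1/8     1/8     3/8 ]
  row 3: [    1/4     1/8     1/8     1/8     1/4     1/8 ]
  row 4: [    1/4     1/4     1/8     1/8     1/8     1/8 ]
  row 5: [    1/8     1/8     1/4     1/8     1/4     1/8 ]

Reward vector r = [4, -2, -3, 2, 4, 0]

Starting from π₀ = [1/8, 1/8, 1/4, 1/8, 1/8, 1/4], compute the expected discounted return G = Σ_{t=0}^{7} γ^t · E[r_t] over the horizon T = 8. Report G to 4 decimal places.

G = 3.1909

t=0: π = [0.1250, 0.1250, 0.2500, 0.1250, 0.1250, 0.2500], E[r] = 0.2500, γ^t·E[r] = 0.250000, running G = 0.250000
t=1: π = [0.1563, 0.1406, 0.1719, 0.1563, 0.1875, 0.1875], E[r] = 0.8906, γ^t·E[r] = 0.712500, running G = 0.962500
t=2: π = [0.1680, 0.1484, 0.1680, 0.1621, 0.1855, 0.1680], E[r] = 0.9375, γ^t·E[r] = 0.600000, running G = 1.562500
t=3: π = [0.1685, 0.1482, 0.1670, 0.1646, 0.1848, 0.1670], E[r] = 0.9448, γ^t·E[r] = 0.483750, running G = 2.046250
t=4: π = [0.1687, 0.1481, 0.1669, 0.1646, 0.1850, 0.1667], E[r] = 0.9467, γ^t·E[r] = 0.387775, running G = 2.434025
t=5: π = [0.1687, 0.1481, 0.1669, 0.1646, 0.1849, 0.1667], E[r] = 0.9467, γ^t·E[r] = 0.310201, running G = 2.744226
t=6: π = [0.1687, 0.1481, 0.1669, 0.1646, 0.1849, 0.1667], E[r] = 0.9467, γ^t·E[r] = 0.248165, running G = 2.992391
t=7: π = [0.1687, 0.1481, 0.1669, 0.1646, 0.1849, 0.1667], E[r] = 0.9467, γ^t·E[r] = 0.198533, running G = 3.190924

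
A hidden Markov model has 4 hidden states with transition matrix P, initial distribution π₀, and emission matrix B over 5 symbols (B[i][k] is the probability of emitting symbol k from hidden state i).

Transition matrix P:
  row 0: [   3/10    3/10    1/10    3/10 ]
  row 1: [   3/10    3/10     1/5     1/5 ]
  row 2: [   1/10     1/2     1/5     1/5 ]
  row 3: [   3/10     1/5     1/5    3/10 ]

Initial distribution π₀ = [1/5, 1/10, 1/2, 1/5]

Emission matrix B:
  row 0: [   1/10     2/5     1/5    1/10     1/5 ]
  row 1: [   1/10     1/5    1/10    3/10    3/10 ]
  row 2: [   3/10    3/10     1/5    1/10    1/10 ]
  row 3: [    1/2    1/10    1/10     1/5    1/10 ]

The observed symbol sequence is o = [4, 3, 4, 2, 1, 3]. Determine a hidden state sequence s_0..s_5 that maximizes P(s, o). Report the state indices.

t=0: δ = [4.000e-02, 3.000e-02, 5.000e-02, 2.000e-02]  (obs o_0=4)
t=1: δ = [1.200e-03, 7.500e-03, 1.000e-03, 2.400e-03]  ψ = [0, 2, 2, 0]  (obs o_1=3)
t=2: δ = [4.500e-04, 6.750e-04, 1.500e-04, 1.500e-04]  ψ = [1, 1, 1, 1]  (obs o_2=4)
t=3: δ = [4.050e-05, 2.025e-05, 2.700e-05, 1.350e-05]  ψ = [1, 1, 1, 0]  (obs o_3=2)
t=4: δ = [4.860e-06, 2.700e-06, 1.620e-06, 1.215e-06]  ψ = [0, 2, 2, 0]  (obs o_4=1)
t=5: δ = [1.458e-07, 4.374e-07, 5.400e-08, 2.916e-07]  ψ = [0, 0, 1, 0]  (obs o_5=3)
backtrack: best end state = 1; path = [2, 1, 1, 0, 0, 1]

path = [2, 1, 1, 0, 0, 1]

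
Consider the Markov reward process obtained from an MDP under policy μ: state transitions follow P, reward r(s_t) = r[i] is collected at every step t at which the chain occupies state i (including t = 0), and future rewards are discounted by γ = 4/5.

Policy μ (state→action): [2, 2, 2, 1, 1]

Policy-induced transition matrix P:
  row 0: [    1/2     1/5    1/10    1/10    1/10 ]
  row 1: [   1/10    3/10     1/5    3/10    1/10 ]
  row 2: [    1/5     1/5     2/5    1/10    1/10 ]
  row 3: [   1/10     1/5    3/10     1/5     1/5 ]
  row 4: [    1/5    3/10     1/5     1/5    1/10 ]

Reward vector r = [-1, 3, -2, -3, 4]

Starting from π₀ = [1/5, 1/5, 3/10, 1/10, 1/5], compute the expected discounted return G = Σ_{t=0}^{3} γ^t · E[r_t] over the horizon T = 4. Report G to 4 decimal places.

G = 0.1561

t=0: π = [0.2000, 0.2000, 0.3000, 0.1000, 0.2000], E[r] = 0.3000, γ^t·E[r] = 0.300000, running G = 0.300000
t=1: π = [0.2300, 0.2400, 0.2500, 0.1700, 0.1100], E[r] = -0.0800, γ^t·E[r] = -0.064000, running G = 0.236000
t=2: π = [0.2280, 0.2350, 0.2440, 0.1760, 0.1170], E[r] = -0.0710, γ^t·E[r] = -0.045440, running G = 0.190560
t=3: π = [0.2273, 0.2352, 0.2436, 0.1763, 0.1176], E[r] = -0.0674, γ^t·E[r] = -0.034509, running G = 0.156051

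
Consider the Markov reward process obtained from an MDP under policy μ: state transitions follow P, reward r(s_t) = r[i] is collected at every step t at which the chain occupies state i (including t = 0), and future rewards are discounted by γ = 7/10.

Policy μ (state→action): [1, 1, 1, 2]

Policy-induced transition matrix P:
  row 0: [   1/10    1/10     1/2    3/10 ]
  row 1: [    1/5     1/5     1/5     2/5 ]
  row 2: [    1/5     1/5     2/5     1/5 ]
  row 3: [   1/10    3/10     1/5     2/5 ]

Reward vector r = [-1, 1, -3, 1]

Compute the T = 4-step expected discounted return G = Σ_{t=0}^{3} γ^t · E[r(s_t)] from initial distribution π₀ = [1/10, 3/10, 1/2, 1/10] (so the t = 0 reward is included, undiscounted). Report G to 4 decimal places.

t=0: π = [0.1000, 0.3000, 0.5000, 0.1000], E[r] = -1.2000, γ^t·E[r] = -1.200000, running G = -1.200000
t=1: π = [0.1800, 0.2000, 0.3300, 0.2900], E[r] = -0.6800, γ^t·E[r] = -0.476000, running G = -1.676000
t=2: π = [0.1530, 0.2110, 0.3200, 0.3160], E[r] = -0.5860, γ^t·E[r] = -0.287140, running G = -1.963140
t=3: π = [0.1531, 0.2163, 0.3099, 0.3207], E[r] = -0.5458, γ^t·E[r] = -0.187209, running G = -2.150349

G = -2.1503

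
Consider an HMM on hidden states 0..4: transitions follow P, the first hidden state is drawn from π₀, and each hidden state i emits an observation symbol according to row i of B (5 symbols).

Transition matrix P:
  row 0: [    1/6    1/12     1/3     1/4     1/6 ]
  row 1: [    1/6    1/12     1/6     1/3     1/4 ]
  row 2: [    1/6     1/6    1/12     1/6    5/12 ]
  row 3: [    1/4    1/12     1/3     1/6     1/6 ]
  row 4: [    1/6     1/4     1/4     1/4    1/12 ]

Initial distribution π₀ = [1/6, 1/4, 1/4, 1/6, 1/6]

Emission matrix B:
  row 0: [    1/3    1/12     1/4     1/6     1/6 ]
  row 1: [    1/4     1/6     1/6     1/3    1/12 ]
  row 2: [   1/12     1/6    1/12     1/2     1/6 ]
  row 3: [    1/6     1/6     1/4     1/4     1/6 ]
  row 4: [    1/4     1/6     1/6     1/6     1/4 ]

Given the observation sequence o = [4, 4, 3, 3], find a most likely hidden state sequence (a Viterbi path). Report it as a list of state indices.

t=0: δ = [2.778e-02, 2.083e-02, 4.167e-02, 2.778e-02, 4.167e-02]  (obs o_0=4)
t=1: δ = [1.157e-03, 8.681e-04, 1.736e-03, 1.736e-03, 4.340e-03]  ψ = [2, 4, 4, 4, 2]  (obs o_1=4)
t=2: δ = [1.206e-04, 3.617e-04, 5.425e-04, 2.713e-04, 1.206e-04]  ψ = [4, 4, 4, 4, 2]  (obs o_2=3)
t=3: δ = [1.507e-05, 3.014e-05, 4.521e-05, 3.014e-05, 3.768e-05]  ψ = [2, 2, 3, 1, 2]  (obs o_3=3)
backtrack: best end state = 2; path = [2, 4, 3, 2]

path = [2, 4, 3, 2]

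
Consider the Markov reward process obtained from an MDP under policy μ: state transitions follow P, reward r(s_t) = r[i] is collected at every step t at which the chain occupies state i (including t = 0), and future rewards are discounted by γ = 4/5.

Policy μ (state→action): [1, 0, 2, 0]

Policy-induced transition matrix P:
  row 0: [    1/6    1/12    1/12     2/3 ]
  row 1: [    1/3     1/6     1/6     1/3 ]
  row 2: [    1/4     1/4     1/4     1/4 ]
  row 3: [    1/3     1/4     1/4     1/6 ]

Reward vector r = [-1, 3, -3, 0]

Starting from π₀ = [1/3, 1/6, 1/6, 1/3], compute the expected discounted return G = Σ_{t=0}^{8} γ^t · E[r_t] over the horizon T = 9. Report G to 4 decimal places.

G = -1.2340

t=0: π = [0.3333, 0.1667, 0.1667, 0.3333], E[r] = -0.3333, γ^t·E[r] = -0.333333, running G = -0.333333
t=1: π = [0.2639, 0.1806, 0.1806, 0.3750], E[r] = -0.2639, γ^t·E[r] = -0.211111, running G = -0.544444
t=2: π = [0.2743, 0.1910, 0.1910, 0.3438], E[r] = -0.2743, γ^t·E[r] = -0.175556, running G = -0.720000
t=3: π = [0.2717, 0.1884, 0.1884, 0.3516], E[r] = -0.2717, γ^t·E[r] = -0.139111, running G = -0.859111
t=4: π = [0.2724, 0.1890, 0.1890, 0.3496], E[r] = -0.2724, γ^t·E[r] = -0.111556, running G = -0.970667
t=5: π = [0.2722, 0.1889, 0.1889, 0.3501], E[r] = -0.2722, γ^t·E[r] = -0.089191, running G = -1.059858
t=6: π = [0.2722, 0.1889, 0.1889, 0.3500], E[r] = -0.2722, γ^t·E[r] = -0.071364, running G = -1.131221
t=7: π = [0.2722, 0.1889, 0.1889, 0.3500], E[r] = -0.2722, γ^t·E[r] = -0.057089, running G = -1.188310
t=8: π = [0.2722, 0.1889, 0.1889, 0.3500], E[r] = -0.2722, γ^t·E[r] = -0.045671, running G = -1.233981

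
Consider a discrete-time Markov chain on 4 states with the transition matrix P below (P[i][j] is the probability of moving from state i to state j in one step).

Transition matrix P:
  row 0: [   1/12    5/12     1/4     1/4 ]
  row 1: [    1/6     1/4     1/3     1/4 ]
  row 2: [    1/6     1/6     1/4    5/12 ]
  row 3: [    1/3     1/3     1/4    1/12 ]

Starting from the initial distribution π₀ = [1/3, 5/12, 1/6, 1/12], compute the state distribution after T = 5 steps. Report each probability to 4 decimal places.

π = [0.1928, 0.2805, 0.2734, 0.2534]

t=0: π = [0.3333, 0.4167, 0.1667, 0.0833]
t=1: π = [0.1528, 0.2986, 0.2847, 0.2639]
t=2: π = [0.1979, 0.2737, 0.2749, 0.2535]
t=3: π = [0.1924, 0.2812, 0.2728, 0.2536]
t=4: π = [0.1929, 0.2805, 0.2734, 0.2532]
t=5: π = [0.1928, 0.2805, 0.2734, 0.2534]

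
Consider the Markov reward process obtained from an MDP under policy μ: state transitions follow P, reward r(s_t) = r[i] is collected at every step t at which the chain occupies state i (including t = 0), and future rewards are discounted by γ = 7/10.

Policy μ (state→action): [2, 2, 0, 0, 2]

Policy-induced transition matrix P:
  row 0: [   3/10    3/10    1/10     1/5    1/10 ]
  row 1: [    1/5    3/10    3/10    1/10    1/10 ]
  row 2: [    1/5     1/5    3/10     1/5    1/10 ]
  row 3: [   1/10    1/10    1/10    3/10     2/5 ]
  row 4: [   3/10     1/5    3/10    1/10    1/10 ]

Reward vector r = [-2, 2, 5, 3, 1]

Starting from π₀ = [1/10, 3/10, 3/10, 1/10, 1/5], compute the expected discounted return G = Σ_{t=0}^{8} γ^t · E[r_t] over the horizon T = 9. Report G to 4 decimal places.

G = 6.4729

t=0: π = [0.1000, 0.3000, 0.3000, 0.1000, 0.2000], E[r] = 2.4000, γ^t·E[r] = 2.400000, running G = 2.400000
t=1: π = [0.2200, 0.2300, 0.2600, 0.1600, 0.1300], E[r] = 1.9300, γ^t·E[r] = 1.351000, running G = 3.751000
t=2: π = [0.2190, 0.2290, 0.2240, 0.1800, 0.1480], E[r] = 1.8280, γ^t·E[r] = 0.895720, running G = 4.646720
t=3: π = [0.2187, 0.2268, 0.2202, 0.1803, 0.1540], E[r] = 1.8121, γ^t·E[r] = 0.621550, running G = 5.268270
t=4: π = [0.2192, 0.2265, 0.2202, 0.1800, 0.1541], E[r] = 1.8095, γ^t·E[r] = 0.434461, running G = 5.702731
t=5: π = [0.2193, 0.2266, 0.2202, 0.1799, 0.1540], E[r] = 1.8091, γ^t·E[r] = 0.304053, running G = 6.006784
t=6: π = [0.2193, 0.2266, 0.2201, 0.1799, 0.1540], E[r] = 1.8090, γ^t·E[r] = 0.212831, running G = 6.219615
t=7: π = [0.2193, 0.2266, 0.2201, 0.1799, 0.1540], E[r] = 1.8090, γ^t·E[r] = 0.148982, running G = 6.368597
t=8: π = [0.2193, 0.2266, 0.2201, 0.1799, 0.1540], E[r] = 1.8090, γ^t·E[r] = 0.104287, running G = 6.472885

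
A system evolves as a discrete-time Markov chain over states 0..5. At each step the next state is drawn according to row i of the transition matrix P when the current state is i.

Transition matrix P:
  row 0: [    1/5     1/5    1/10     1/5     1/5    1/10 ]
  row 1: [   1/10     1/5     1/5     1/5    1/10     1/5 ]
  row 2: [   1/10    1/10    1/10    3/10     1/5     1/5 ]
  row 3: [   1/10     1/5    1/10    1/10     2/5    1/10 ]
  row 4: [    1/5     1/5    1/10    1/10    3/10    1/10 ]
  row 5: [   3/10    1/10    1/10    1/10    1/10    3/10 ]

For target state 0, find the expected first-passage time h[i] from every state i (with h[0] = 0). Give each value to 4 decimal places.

h = [0.0000, 6.3874, 6.3288, 6.3542, 5.7766, 4.9781]

First-step conditioning: h[0] = 0; for i ≠ 0, h[i] = 1 + Σ_k P[i][k]·h[k].
  h[1] = 1 + 1/5·h[1] + 1/5·h[2] + 1/5·h[3] + 1/10·h[4] + 1/5·h[5]
  h[2] = 1 + 1/10·h[1] + 1/10·h[2] + 3/10·h[3] + 1/5·h[4] + 1/5·h[5]
  h[3] = 1 + 1/5·h[1] + 1/10·h[2] + 1/10·h[3] + 2/5·h[4] + 1/10·h[5]
  h[4] = 1 + 1/5·h[1] + 1/10·h[2] + 1/10·h[3] + 3/10·h[4] + 1/10·h[5]
  h[5] = 1 + 1/10·h[1] + 1/10·h[2] + 1/10·h[3] + 1/10·h[4] + 3/10·h[5]
Solving the 5×5 linear system over states ≠ 0 gives exactly h = [0, 45280/7089, 14955/2363, 15015/2363, 13650/2363, 35290/7089] (h[0] = 0 is the target).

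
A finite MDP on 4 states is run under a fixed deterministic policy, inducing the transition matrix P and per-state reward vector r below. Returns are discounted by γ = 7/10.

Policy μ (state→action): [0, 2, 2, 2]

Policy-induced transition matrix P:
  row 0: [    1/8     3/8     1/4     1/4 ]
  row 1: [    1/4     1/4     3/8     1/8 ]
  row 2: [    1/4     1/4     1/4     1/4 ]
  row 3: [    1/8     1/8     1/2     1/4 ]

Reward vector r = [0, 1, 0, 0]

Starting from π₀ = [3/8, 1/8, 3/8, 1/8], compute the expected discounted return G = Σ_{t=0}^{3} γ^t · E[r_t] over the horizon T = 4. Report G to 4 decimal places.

t=0: π = [0.3750, 0.1250, 0.3750, 0.1250], E[r] = 0.1250, γ^t·E[r] = 0.125000, running G = 0.125000
t=1: π = [0.1875, 0.2813, 0.2969, 0.2344], E[r] = 0.2813, γ^t·E[r] = 0.196875, running G = 0.321875
t=2: π = [0.1973, 0.2441, 0.3438, 0.2148], E[r] = 0.2441, γ^t·E[r] = 0.119629, running G = 0.441504
t=3: π = [0.1985, 0.2478, 0.3342, 0.2195], E[r] = 0.2478, γ^t·E[r] = 0.084996, running G = 0.526500

G = 0.5265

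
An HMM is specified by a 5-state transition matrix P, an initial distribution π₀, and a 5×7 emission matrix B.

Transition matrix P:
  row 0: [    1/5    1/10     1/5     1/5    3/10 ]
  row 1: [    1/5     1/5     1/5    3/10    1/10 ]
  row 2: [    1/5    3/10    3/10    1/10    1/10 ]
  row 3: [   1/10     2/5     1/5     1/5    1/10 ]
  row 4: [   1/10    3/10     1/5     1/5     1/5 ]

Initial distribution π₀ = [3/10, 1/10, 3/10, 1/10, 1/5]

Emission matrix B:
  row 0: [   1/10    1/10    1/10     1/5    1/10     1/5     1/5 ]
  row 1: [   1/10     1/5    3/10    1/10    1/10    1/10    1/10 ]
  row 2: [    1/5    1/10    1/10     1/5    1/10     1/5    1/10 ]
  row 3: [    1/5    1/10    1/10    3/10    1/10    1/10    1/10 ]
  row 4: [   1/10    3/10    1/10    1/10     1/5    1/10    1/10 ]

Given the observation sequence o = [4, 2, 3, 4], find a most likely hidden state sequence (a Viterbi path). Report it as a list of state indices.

path = [4, 1, 3, 1]

t=0: δ = [3.000e-02, 1.000e-02, 3.000e-02, 1.000e-02, 4.000e-02]  (obs o_0=4)
t=1: δ = [6.000e-04, 3.600e-03, 9.000e-04, 8.000e-04, 9.000e-04]  ψ = [0, 4, 2, 4, 0]  (obs o_1=2)
t=2: δ = [1.440e-04, 7.200e-05, 1.440e-04, 3.240e-04, 3.600e-05]  ψ = [1, 1, 1, 1, 1]  (obs o_2=3)
t=3: δ = [3.240e-06, 1.296e-05, 6.480e-06, 6.480e-06, 8.640e-06]  ψ = [3, 3, 3, 3, 0]  (obs o_3=4)
backtrack: best end state = 1; path = [4, 1, 3, 1]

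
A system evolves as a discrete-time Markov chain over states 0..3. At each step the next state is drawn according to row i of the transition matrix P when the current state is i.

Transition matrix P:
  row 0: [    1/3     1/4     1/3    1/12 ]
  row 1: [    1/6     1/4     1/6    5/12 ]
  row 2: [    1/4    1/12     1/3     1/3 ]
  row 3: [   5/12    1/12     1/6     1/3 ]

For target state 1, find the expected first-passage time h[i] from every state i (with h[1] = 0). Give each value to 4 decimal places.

First-step conditioning: h[1] = 0; for i ≠ 1, h[i] = 1 + Σ_k P[i][k]·h[k].
  h[0] = 1 + 1/3·h[0] + 1/3·h[2] + 1/12·h[3]
  h[2] = 1 + 1/4·h[0] + 1/3·h[2] + 1/3·h[3]
  h[3] = 1 + 5/12·h[0] + 1/6·h[2] + 1/3·h[3]
Solving the 3×3 linear system over states ≠ 1 gives exactly h = [684/113, 0, 828/113, 804/113] (h[1] = 0 is the target).

h = [6.0531, 0.0000, 7.3274, 7.1150]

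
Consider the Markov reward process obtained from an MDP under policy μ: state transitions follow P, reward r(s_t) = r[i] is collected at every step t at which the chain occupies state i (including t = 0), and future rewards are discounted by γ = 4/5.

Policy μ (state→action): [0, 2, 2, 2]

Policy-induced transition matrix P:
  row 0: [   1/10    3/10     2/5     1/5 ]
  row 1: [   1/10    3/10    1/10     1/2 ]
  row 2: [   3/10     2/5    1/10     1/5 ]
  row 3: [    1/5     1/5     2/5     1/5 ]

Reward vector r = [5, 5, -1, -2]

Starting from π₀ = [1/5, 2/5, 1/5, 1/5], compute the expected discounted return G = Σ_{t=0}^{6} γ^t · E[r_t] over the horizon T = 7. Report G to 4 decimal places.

t=0: π = [0.2000, 0.4000, 0.2000, 0.2000], E[r] = 2.4000, γ^t·E[r] = 2.400000, running G = 2.400000
t=1: π = [0.1600, 0.3000, 0.2200, 0.3200], E[r] = 1.4400, γ^t·E[r] = 1.152000, running G = 3.552000
t=2: π = [0.1760, 0.2900, 0.2440, 0.2900], E[r] = 1.5060, γ^t·E[r] = 0.963840, running G = 4.515840
t=3: π = [0.1778, 0.2954, 0.2398, 0.2870], E[r] = 1.5522, γ^t·E[r] = 0.794726, running G = 5.310566
t=4: π = [0.1767, 0.2953, 0.2394, 0.2886], E[r] = 1.5430, γ^t·E[r] = 0.632021, running G = 5.942587
t=5: π = [0.1768, 0.2951, 0.2396, 0.2886], E[r] = 1.5424, γ^t·E[r] = 0.505416, running G = 6.448004
t=6: π = [0.1768, 0.2951, 0.2396, 0.2885], E[r] = 1.5427, γ^t·E[r] = 0.404417, running G = 6.852420

G = 6.8524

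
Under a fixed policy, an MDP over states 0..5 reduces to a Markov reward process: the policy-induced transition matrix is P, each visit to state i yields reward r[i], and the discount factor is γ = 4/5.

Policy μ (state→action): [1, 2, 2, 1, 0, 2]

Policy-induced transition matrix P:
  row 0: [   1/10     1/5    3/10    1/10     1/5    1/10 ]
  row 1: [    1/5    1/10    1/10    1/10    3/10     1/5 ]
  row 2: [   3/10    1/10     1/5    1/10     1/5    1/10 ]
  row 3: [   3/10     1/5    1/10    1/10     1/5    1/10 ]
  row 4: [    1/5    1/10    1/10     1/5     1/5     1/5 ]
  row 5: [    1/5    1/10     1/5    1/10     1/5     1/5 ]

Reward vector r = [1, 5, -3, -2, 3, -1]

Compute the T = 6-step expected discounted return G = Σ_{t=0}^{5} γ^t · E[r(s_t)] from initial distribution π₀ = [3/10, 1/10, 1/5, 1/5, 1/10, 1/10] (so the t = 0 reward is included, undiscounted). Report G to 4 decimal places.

t=0: π = [0.3000, 0.1000, 0.2000, 0.2000, 0.1000, 0.1000], E[r] = 0.0000, γ^t·E[r] = 0.000000, running G = 0.000000
t=1: π = [0.2100, 0.1500, 0.1900, 0.1100, 0.2100, 0.1300], E[r] = 0.6700, γ^t·E[r] = 0.536000, running G = 0.536000
t=2: π = [0.2090, 0.1320, 0.1740, 0.1210, 0.2150, 0.1490], E[r] = 0.6010, γ^t·E[r] = 0.384640, running G = 0.920640
t=3: π = [0.2086, 0.1330, 0.1741, 0.1215, 0.2132, 0.1496], E[r] = 0.5983, γ^t·E[r] = 0.306330, running G = 1.226970
t=4: π = [0.2087, 0.1330, 0.1741, 0.1213, 0.2133, 0.1496], E[r] = 0.5992, γ^t·E[r] = 0.245416, running G = 1.472386
t=5: π = [0.2087, 0.1330, 0.1741, 0.1213, 0.2133, 0.1496], E[r] = 0.5990, γ^t·E[r] = 0.196285, running G = 1.668670

G = 1.6687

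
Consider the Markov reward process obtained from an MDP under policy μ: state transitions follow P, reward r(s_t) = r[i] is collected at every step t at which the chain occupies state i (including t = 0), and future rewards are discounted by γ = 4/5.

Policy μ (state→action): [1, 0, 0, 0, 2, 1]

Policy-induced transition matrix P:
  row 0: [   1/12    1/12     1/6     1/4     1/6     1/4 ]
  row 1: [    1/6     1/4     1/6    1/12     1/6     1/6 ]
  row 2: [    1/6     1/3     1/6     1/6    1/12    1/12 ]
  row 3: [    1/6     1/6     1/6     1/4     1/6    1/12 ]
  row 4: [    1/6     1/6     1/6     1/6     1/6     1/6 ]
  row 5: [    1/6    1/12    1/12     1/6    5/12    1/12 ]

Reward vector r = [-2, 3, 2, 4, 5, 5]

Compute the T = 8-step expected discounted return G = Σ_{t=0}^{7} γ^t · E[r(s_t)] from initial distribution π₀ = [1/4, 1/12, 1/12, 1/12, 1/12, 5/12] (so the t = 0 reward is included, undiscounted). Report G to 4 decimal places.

t=0: π = [0.2500, 0.0833, 0.0833, 0.0833, 0.0833, 0.4167], E[r] = 2.7500, γ^t·E[r] = 2.750000, running G = 2.750000
t=1: π = [0.1458, 0.1319, 0.1319, 0.1875, 0.2639, 0.1389], E[r] = 3.1319, γ^t·E[r] = 2.505556, running G = 5.255556
t=2: π = [0.1545, 0.1759, 0.1551, 0.1834, 0.1904, 0.1406], E[r] = 2.9178, γ^t·E[r] = 1.867407, running G = 7.122963
t=3: π = [0.1538, 0.1826, 0.1549, 0.1802, 0.1889, 0.1396], E[r] = 2.9133, γ^t·E[r] = 1.491605, running G = 8.614568
t=4: π = [0.1539, 0.1833, 0.1550, 0.1793, 0.1887, 0.1399], E[r] = 2.9122, γ^t·E[r] = 1.192818, running G = 9.807386
t=5: π = [0.1538, 0.1833, 0.1550, 0.1792, 0.1887, 0.1400], E[r] = 2.9123, γ^t·E[r] = 0.954307, running G = 10.761693
t=6: π = [0.1538, 0.1833, 0.1550, 0.1791, 0.1887, 0.1400], E[r] = 2.9123, γ^t·E[r] = 0.763453, running G = 11.525146
t=7: π = [0.1538, 0.1833, 0.1550, 0.1791, 0.1887, 0.1400], E[r] = 2.9124, γ^t·E[r] = 0.610764, running G = 12.135910

G = 12.1359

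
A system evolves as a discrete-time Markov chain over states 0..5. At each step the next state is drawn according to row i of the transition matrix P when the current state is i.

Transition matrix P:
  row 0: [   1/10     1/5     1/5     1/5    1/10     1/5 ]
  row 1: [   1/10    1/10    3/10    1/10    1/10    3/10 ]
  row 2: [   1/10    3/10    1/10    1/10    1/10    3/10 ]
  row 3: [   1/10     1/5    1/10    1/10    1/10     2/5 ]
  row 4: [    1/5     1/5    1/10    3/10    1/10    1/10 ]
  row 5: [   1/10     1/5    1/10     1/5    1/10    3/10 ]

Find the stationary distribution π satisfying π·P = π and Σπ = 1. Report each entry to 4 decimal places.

π = [0.1100, 0.1955, 0.1501, 0.1595, 0.1000, 0.2849]

Balance equations π_j = Σ_i π_i·P[i][j]:
  π_0 = 1/10·π_0 + 1/10·π_1 + 1/10·π_2 + 1/10·π_3 + 1/5·π_4 + 1/10·π_5
  π_1 = 1/5·π_0 + 1/10·π_1 + 3/10·π_2 + 1/5·π_3 + 1/5·π_4 + 1/5·π_5
  π_2 = 1/5·π_0 + 3/10·π_1 + 1/10·π_2 + 1/10·π_3 + 1/10·π_4 + 1/10·π_5
  π_3 = 1/5·π_0 + 1/10·π_1 + 1/10·π_2 + 1/10·π_3 + 3/10·π_4 + 1/5·π_5
  π_4 = 1/10·π_0 + 1/10·π_1 + 1/10·π_2 + 1/10·π_3 + 1/10·π_4 + 1/10·π_5
  normalize: π_0 + π_1 + π_2 + π_3 + π_4 + π_5 = 1
Solving the linear system gives exactly π = [11/100, 2111/10800, 1621/10800, 1579/9900, 1/10, 2821/9900].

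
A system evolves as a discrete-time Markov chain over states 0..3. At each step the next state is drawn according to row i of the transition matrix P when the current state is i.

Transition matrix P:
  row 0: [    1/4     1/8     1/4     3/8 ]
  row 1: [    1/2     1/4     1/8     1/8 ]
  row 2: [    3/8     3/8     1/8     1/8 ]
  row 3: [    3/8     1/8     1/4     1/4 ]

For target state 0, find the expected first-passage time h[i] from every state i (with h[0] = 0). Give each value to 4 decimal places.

h = [0.0000, 2.1538, 2.4231, 2.5000]

First-step conditioning: h[0] = 0; for i ≠ 0, h[i] = 1 + Σ_k P[i][k]·h[k].
  h[1] = 1 + 1/4·h[1] + 1/8·h[2] + 1/8·h[3]
  h[2] = 1 + 3/8·h[1] + 1/8·h[2] + 1/8·h[3]
  h[3] = 1 + 1/8·h[1] + 1/4·h[2] + 1/4·h[3]
Solving the 3×3 linear system over states ≠ 0 gives exactly h = [0, 28/13, 63/26, 5/2] (h[0] = 0 is the target).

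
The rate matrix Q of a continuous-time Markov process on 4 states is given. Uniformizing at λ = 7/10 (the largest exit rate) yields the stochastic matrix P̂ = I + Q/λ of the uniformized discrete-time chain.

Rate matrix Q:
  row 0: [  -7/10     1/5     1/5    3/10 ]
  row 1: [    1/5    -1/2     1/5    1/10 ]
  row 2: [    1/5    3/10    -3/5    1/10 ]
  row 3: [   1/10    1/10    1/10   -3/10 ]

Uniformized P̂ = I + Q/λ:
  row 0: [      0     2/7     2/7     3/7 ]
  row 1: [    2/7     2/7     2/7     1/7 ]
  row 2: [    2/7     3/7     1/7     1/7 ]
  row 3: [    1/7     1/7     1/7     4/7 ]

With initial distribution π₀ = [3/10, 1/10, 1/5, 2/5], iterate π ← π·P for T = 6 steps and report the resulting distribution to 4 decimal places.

t=0: π = [0.3000, 0.1000, 0.2000, 0.4000]
t=1: π = [0.1429, 0.2571, 0.2000, 0.4000]
t=2: π = [0.1878, 0.2571, 0.2000, 0.3551]
t=3: π = [0.1813, 0.2636, 0.2064, 0.3487]
t=4: π = [0.1841, 0.2654, 0.2064, 0.3441]
t=5: π = [0.1840, 0.2660, 0.2071, 0.3429]
t=6: π = [0.1842, 0.2663, 0.2071, 0.3424]

π = [0.1842, 0.2663, 0.2071, 0.3424]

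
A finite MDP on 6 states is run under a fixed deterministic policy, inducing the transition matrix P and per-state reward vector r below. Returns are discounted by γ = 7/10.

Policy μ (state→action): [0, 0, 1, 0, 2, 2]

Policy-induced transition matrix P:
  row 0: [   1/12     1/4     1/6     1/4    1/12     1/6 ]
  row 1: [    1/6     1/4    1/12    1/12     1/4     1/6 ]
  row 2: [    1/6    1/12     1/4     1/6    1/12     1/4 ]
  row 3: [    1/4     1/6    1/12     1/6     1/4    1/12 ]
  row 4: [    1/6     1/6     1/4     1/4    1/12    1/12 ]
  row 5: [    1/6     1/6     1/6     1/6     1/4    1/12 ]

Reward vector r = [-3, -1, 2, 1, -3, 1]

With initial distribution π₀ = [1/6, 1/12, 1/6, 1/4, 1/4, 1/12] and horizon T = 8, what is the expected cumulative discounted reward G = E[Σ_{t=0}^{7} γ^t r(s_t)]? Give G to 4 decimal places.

G = -1.7784

t=0: π = [0.1667, 0.0833, 0.1667, 0.2500, 0.2500, 0.0833], E[r] = -0.6667, γ^t·E[r] = -0.666667, running G = -0.666667
t=1: π = [0.1736, 0.1736, 0.1736, 0.1944, 0.1528, 0.1319], E[r] = -0.4792, γ^t·E[r] = -0.335417, running G = -1.002083
t=2: π = [0.1684, 0.1811, 0.1632, 0.1794, 0.1667, 0.1412], E[r] = -0.5394, γ^t·E[r] = -0.264282, running G = -1.266366
t=3: π = [0.1676, 0.1822, 0.1641, 0.1795, 0.1670, 0.1397], E[r] = -0.5384, γ^t·E[r] = -0.184683, running G = -1.451049
t=4: π = [0.1677, 0.1821, 0.1641, 0.1794, 0.1669, 0.1398], E[r] = -0.5384, γ^t·E[r] = -0.129262, running G = -1.580311
t=5: π = [0.1676, 0.1821, 0.1641, 0.1794, 0.1669, 0.1398], E[r] = -0.5383, γ^t·E[r] = -0.090469, running G = -1.670780
t=6: π = [0.1676, 0.1821, 0.1641, 0.1794, 0.1669, 0.1398], E[r] = -0.5383, γ^t·E[r] = -0.063329, running G = -1.734109
t=7: π = [0.1676, 0.1821, 0.1641, 0.1794, 0.1669, 0.1398], E[r] = -0.5383, γ^t·E[r] = -0.044330, running G = -1.778439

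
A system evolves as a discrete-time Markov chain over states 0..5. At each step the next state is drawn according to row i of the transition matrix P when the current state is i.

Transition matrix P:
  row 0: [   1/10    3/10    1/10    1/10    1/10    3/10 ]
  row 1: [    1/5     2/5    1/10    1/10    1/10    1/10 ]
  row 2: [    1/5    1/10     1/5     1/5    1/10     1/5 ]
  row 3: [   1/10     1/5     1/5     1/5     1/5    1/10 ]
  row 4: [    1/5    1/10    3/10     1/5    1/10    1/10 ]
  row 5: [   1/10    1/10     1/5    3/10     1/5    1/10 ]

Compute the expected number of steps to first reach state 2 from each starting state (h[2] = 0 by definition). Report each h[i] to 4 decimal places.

h = [6.3105, 6.4815, 0.0000, 5.6268, 5.0997, 5.5413]

First-step conditioning: h[2] = 0; for i ≠ 2, h[i] = 1 + Σ_k P[i][k]·h[k].
  h[0] = 1 + 1/10·h[0] + 3/10·h[1] + 1/10·h[3] + 1/10·h[4] + 3/10·h[5]
  h[1] = 1 + 1/5·h[0] + 2/5·h[1] + 1/10·h[3] + 1/10·h[4] + 1/10·h[5]
  h[3] = 1 + 1/10·h[0] + 1/5·h[1] + 1/5·h[3] + 1/5·h[4] + 1/10·h[5]
  h[4] = 1 + 1/5·h[0] + 1/10·h[1] + 1/5·h[3] + 1/10·h[4] + 1/10·h[5]
  h[5] = 1 + 1/10·h[0] + 1/10·h[1] + 3/10·h[3] + 1/5·h[4] + 1/10·h[5]
Solving the 5×5 linear system over states ≠ 2 gives exactly h = [2215/351, 175/27, 0, 1975/351, 1790/351, 1945/351] (h[2] = 0 is the target).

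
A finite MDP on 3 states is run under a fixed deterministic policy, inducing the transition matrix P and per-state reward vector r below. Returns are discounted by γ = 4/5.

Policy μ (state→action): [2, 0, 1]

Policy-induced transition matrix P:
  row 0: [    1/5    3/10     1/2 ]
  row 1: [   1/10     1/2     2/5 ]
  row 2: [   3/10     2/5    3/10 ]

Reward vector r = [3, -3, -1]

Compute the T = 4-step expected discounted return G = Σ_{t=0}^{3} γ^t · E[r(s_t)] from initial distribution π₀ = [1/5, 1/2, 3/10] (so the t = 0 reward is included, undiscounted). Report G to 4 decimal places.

G = -3.3391

t=0: π = [0.2000, 0.5000, 0.3000], E[r] = -1.2000, γ^t·E[r] = -1.200000, running G = -1.200000
t=1: π = [0.1800, 0.4300, 0.3900], E[r] = -1.1400, γ^t·E[r] = -0.912000, running G = -2.112000
t=2: π = [0.1960, 0.4250, 0.3790], E[r] = -1.0660, γ^t·E[r] = -0.682240, running G = -2.794240
t=3: π = [0.1954, 0.4229, 0.3817], E[r] = -1.0642, γ^t·E[r] = -0.544870, running G = -3.339110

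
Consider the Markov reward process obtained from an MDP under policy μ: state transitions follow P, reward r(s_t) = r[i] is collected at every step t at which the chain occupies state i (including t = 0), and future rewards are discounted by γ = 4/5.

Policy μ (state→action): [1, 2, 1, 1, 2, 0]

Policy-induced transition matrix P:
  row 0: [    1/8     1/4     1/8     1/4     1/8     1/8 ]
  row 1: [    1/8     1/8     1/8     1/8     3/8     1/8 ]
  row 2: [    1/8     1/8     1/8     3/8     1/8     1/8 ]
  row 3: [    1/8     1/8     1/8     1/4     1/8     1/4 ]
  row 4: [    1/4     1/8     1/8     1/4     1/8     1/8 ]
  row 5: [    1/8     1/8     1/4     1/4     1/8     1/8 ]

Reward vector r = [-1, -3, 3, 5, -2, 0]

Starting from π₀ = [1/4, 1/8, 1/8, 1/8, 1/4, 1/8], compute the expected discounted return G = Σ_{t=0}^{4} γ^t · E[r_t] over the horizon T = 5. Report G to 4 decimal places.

t=0: π = [0.2500, 0.1250, 0.1250, 0.1250, 0.2500, 0.1250], E[r] = -0.1250, γ^t·E[r] = -0.125000, running G = -0.125000
t=1: π = [0.1563, 0.1563, 0.1406, 0.2500, 0.1563, 0.1406], E[r] = 0.7344, γ^t·E[r] = 0.587500, running G = 0.462500
t=2: π = [0.1445, 0.1445, 0.1426, 0.2480, 0.1641, 0.1563], E[r] = 0.7617, γ^t·E[r] = 0.487500, running G = 0.950000
t=3: π = [0.1455, 0.1431, 0.1445, 0.2498, 0.1611, 0.1560], E[r] = 0.7854, γ^t·E[r] = 0.402125, running G = 1.352125
t=4: π = [0.1451, 0.1432, 0.1445, 0.2502, 0.1608, 0.1562], E[r] = 0.7882, γ^t·E[r] = 0.322838, running G = 1.674963

G = 1.6750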